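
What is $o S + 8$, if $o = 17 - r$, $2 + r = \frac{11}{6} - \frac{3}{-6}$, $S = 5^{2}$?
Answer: $\frac{1274}{3} \approx 424.67$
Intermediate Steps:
$S = 25$
$r = \frac{1}{3}$ ($r = -2 + \left(\frac{11}{6} - \frac{3}{-6}\right) = -2 + \left(11 \cdot \frac{1}{6} - - \frac{1}{2}\right) = -2 + \left(\frac{11}{6} + \frac{1}{2}\right) = -2 + \frac{7}{3} = \frac{1}{3} \approx 0.33333$)
$o = \frac{50}{3}$ ($o = 17 - \frac{1}{3} = \frac{50}{3} \approx 16.667$)
$o S + 8 = \frac{50}{3} \cdot 25 + 8 = \frac{1250}{3} + 8 = \frac{1274}{3}$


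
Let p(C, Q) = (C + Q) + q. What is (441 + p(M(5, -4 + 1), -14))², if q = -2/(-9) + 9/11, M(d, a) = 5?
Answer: 1837922641/9801 ≈ 1.8752e+5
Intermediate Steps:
q = 103/99 (q = -2*(-⅑) + 9*(1/11) = 2/9 + 9/11 = 103/99 ≈ 1.0404)
p(C, Q) = 103/99 + C + Q (p(C, Q) = (C + Q) + 103/99 = 103/99 + C + Q)
(441 + p(M(5, -4 + 1), -14))² = (441 + (103/99 + 5 - 14))² = (441 - 788/99)² = (42871/99)² = 1837922641/9801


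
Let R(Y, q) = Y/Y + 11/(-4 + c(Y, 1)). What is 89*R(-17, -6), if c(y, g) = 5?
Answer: 1068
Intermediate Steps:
R(Y, q) = 12 (R(Y, q) = Y/Y + 11/(-4 + 5) = 1 + 11/1 = 1 + 11*1 = 1 + 11 = 12)
89*R(-17, -6) = 89*12 = 1068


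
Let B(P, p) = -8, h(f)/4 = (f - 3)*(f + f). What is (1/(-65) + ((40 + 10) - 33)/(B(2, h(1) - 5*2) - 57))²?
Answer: 324/4225 ≈ 0.076686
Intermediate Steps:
h(f) = 8*f*(-3 + f) (h(f) = 4*((f - 3)*(f + f)) = 4*((-3 + f)*(2*f)) = 4*(2*f*(-3 + f)) = 8*f*(-3 + f))
(1/(-65) + ((40 + 10) - 33)/(B(2, h(1) - 5*2) - 57))² = (1/(-65) + ((40 + 10) - 33)/(-8 - 57))² = (-1/65 + (50 - 33)/(-65))² = (-1/65 + 17*(-1/65))² = (-1/65 - 17/65)² = (-18/65)² = 324/4225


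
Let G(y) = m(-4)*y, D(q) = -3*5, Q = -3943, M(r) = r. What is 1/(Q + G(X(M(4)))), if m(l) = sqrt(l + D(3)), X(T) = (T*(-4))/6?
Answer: -35487/139926457 + 24*I*sqrt(19)/139926457 ≈ -0.00025361 + 7.4763e-7*I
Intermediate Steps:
X(T) = -2*T/3 (X(T) = -4*T*(1/6) = -2*T/3)
D(q) = -15
m(l) = sqrt(-15 + l) (m(l) = sqrt(l - 15) = sqrt(-15 + l))
G(y) = I*y*sqrt(19) (G(y) = sqrt(-15 - 4)*y = sqrt(-19)*y = (I*sqrt(19))*y = I*y*sqrt(19))
1/(Q + G(X(M(4)))) = 1/(-3943 + I*(-2/3*4)*sqrt(19)) = 1/(-3943 + I*(-8/3)*sqrt(19)) = 1/(-3943 - 8*I*sqrt(19)/3)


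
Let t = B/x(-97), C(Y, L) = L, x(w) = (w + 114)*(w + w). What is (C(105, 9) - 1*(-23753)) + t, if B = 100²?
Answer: 39178538/1649 ≈ 23759.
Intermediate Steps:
B = 10000
x(w) = 2*w*(114 + w) (x(w) = (114 + w)*(2*w) = 2*w*(114 + w))
t = -5000/1649 (t = 10000/((2*(-97)*(114 - 97))) = 10000/((2*(-97)*17)) = 10000/(-3298) = 10000*(-1/3298) = -5000/1649 ≈ -3.0321)
(C(105, 9) - 1*(-23753)) + t = (9 - 1*(-23753)) - 5000/1649 = (9 + 23753) - 5000/1649 = 23762 - 5000/1649 = 39178538/1649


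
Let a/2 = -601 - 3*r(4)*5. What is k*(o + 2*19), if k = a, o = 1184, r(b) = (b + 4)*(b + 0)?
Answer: -2641964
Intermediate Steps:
r(b) = b*(4 + b) (r(b) = (4 + b)*b = b*(4 + b))
a = -2162 (a = 2*(-601 - 12*(4 + 4)*5) = 2*(-601 - 12*8*5) = 2*(-601 - 3*32*5) = 2*(-601 - 96*5) = 2*(-601 - 480) = 2*(-1081) = -2162)
k = -2162
k*(o + 2*19) = -2162*(1184 + 2*19) = -2162*(1184 + 38) = -2162*1222 = -2641964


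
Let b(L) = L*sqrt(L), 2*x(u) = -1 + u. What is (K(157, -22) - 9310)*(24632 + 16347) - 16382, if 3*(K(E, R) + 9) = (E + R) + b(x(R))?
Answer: -380055628 - 942517*I*sqrt(46)/12 ≈ -3.8006e+8 - 5.3271e+5*I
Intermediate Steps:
x(u) = -1/2 + u/2 (x(u) = (-1 + u)/2 = -1/2 + u/2)
b(L) = L**(3/2)
K(E, R) = -9 + E/3 + R/3 + (-1/2 + R/2)**(3/2)/3 (K(E, R) = -9 + ((E + R) + (-1/2 + R/2)**(3/2))/3 = -9 + (E + R + (-1/2 + R/2)**(3/2))/3 = -9 + (E/3 + R/3 + (-1/2 + R/2)**(3/2)/3) = -9 + E/3 + R/3 + (-1/2 + R/2)**(3/2)/3)
(K(157, -22) - 9310)*(24632 + 16347) - 16382 = ((-9 + (1/3)*157 + (1/3)*(-22) + sqrt(2)*(-1 - 22)**(3/2)/12) - 9310)*(24632 + 16347) - 16382 = ((-9 + 157/3 - 22/3 + sqrt(2)*(-23)**(3/2)/12) - 9310)*40979 - 16382 = ((-9 + 157/3 - 22/3 + sqrt(2)*(-23*I*sqrt(23))/12) - 9310)*40979 - 16382 = ((-9 + 157/3 - 22/3 - 23*I*sqrt(46)/12) - 9310)*40979 - 16382 = ((36 - 23*I*sqrt(46)/12) - 9310)*40979 - 16382 = (-9274 - 23*I*sqrt(46)/12)*40979 - 16382 = (-380039246 - 942517*I*sqrt(46)/12) - 16382 = -380055628 - 942517*I*sqrt(46)/12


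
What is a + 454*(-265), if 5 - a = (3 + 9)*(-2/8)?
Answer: -120302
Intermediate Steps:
a = 8 (a = 5 - (3 + 9)*(-2/8) = 5 - 12*(-2*⅛) = 5 - 12*(-1)/4 = 5 - 1*(-3) = 5 + 3 = 8)
a + 454*(-265) = 8 + 454*(-265) = 8 - 120310 = -120302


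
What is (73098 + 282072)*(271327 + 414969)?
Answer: 243751750320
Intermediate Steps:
(73098 + 282072)*(271327 + 414969) = 355170*686296 = 243751750320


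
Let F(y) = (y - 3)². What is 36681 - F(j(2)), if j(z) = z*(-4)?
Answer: 36560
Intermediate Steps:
j(z) = -4*z
F(y) = (-3 + y)²
36681 - F(j(2)) = 36681 - (-3 - 4*2)² = 36681 - (-3 - 8)² = 36681 - 1*(-11)² = 36681 - 1*121 = 36681 - 121 = 36560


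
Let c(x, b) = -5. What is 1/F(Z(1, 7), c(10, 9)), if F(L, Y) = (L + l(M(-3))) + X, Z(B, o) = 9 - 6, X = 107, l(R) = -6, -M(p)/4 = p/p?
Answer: 1/104 ≈ 0.0096154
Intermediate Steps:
M(p) = -4 (M(p) = -4*p/p = -4*1 = -4)
Z(B, o) = 3
F(L, Y) = 101 + L (F(L, Y) = (L - 6) + 107 = (-6 + L) + 107 = 101 + L)
1/F(Z(1, 7), c(10, 9)) = 1/(101 + 3) = 1/104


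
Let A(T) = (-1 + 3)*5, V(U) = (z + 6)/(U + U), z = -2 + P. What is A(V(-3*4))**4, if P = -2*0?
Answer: 10000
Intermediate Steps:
P = 0
z = -2 (z = -2 + 0 = -2)
V(U) = 2/U (V(U) = (-2 + 6)/(U + U) = 4/((2*U)) = 4*(1/(2*U)) = 2/U)
A(T) = 10 (A(T) = 2*5 = 10)
A(V(-3*4))**4 = 10**4 = 10000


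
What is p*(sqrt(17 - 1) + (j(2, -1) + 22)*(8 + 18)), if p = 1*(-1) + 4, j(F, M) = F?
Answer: 1884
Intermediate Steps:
p = 3 (p = -1 + 4 = 3)
p*(sqrt(17 - 1) + (j(2, -1) + 22)*(8 + 18)) = 3*(sqrt(17 - 1) + (2 + 22)*(8 + 18)) = 3*(sqrt(16) + 24*26) = 3*(4 + 624) = 3*628 = 1884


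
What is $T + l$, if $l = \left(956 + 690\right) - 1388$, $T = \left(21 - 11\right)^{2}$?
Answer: $358$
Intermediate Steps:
$T = 100$ ($T = 10^{2} = 100$)
$l = 258$ ($l = 1646 - 1388 = 258$)
$T + l = 100 + 258 = 358$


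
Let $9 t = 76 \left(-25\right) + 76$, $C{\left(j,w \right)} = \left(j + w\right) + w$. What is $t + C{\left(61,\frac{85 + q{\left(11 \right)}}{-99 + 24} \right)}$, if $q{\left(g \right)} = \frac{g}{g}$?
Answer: $- \frac{3599}{25} \approx -143.96$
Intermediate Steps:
$q{\left(g \right)} = 1$
$C{\left(j,w \right)} = j + 2 w$
$t = - \frac{608}{3}$ ($t = \frac{76 \left(-25\right) + 76}{9} = \frac{-1900 + 76}{9} = \frac{1}{9} \left(-1824\right) = - \frac{608}{3} \approx -202.67$)
$t + C{\left(61,\frac{85 + q{\left(11 \right)}}{-99 + 24} \right)} = - \frac{608}{3} + \left(61 + 2 \frac{85 + 1}{-99 + 24}\right) = - \frac{608}{3} + \left(61 + 2 \frac{86}{-75}\right) = - \frac{608}{3} + \left(61 + 2 \cdot 86 \left(- \frac{1}{75}\right)\right) = - \frac{608}{3} + \left(61 + 2 \left(- \frac{86}{75}\right)\right) = - \frac{608}{3} + \left(61 - \frac{172}{75}\right) = - \frac{608}{3} + \frac{4403}{75} = - \frac{3599}{25}$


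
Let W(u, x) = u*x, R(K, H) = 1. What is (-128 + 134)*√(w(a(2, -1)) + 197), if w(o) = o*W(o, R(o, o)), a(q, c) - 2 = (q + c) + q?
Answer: 6*√222 ≈ 89.398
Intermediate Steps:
a(q, c) = 2 + c + 2*q (a(q, c) = 2 + ((q + c) + q) = 2 + ((c + q) + q) = 2 + (c + 2*q) = 2 + c + 2*q)
w(o) = o² (w(o) = o*(o*1) = o*o = o²)
(-128 + 134)*√(w(a(2, -1)) + 197) = (-128 + 134)*√((2 - 1 + 2*2)² + 197) = 6*√((2 - 1 + 4)² + 197) = 6*√(5² + 197) = 6*√(25 + 197) = 6*√222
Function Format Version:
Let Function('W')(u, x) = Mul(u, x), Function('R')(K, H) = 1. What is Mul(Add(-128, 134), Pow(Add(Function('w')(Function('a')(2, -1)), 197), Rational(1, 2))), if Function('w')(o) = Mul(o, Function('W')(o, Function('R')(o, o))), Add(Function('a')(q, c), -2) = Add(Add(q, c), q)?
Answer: Mul(6, Pow(222, Rational(1, 2))) ≈ 89.398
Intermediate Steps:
Function('a')(q, c) = Add(2, c, Mul(2, q)) (Function('a')(q, c) = Add(2, Add(Add(q, c), q)) = Add(2, Add(Add(c, q), q)) = Add(2, Add(c, Mul(2, q))) = Add(2, c, Mul(2, q)))
Function('w')(o) = Pow(o, 2) (Function('w')(o) = Mul(o, Mul(o, 1)) = Mul(o, o) = Pow(o, 2))
Mul(Add(-128, 134), Pow(Add(Function('w')(Function('a')(2, -1)), 197), Rational(1, 2))) = Mul(Add(-128, 134), Pow(Add(Pow(Add(2, -1, Mul(2, 2)), 2), 197), Rational(1, 2))) = Mul(6, Pow(Add(Pow(Add(2, -1, 4), 2), 197), Rational(1, 2))) = Mul(6, Pow(Add(Pow(5, 2), 197), Rational(1, 2))) = Mul(6, Pow(Add(25, 197), Rational(1, 2))) = Mul(6, Pow(222, Rational(1, 2)))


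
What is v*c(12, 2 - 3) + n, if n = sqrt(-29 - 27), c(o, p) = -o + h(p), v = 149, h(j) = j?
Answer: -1937 + 2*I*sqrt(14) ≈ -1937.0 + 7.4833*I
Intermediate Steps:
c(o, p) = p - o (c(o, p) = -o + p = p - o)
n = 2*I*sqrt(14) (n = sqrt(-56) = 2*I*sqrt(14) ≈ 7.4833*I)
v*c(12, 2 - 3) + n = 149*((2 - 3) - 1*12) + 2*I*sqrt(14) = 149*(-1 - 12) + 2*I*sqrt(14) = 149*(-13) + 2*I*sqrt(14) = -1937 + 2*I*sqrt(14)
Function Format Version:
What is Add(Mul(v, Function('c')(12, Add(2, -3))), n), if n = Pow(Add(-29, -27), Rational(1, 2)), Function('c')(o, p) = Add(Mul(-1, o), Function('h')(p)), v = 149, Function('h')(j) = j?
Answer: Add(-1937, Mul(2, I, Pow(14, Rational(1, 2)))) ≈ Add(-1937.0, Mul(7.4833, I))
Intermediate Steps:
Function('c')(o, p) = Add(p, Mul(-1, o)) (Function('c')(o, p) = Add(Mul(-1, o), p) = Add(p, Mul(-1, o)))
n = Mul(2, I, Pow(14, Rational(1, 2))) (n = Pow(-56, Rational(1, 2)) = Mul(2, I, Pow(14, Rational(1, 2))) ≈ Mul(7.4833, I))
Add(Mul(v, Function('c')(12, Add(2, -3))), n) = Add(Mul(149, Add(Add(2, -3), Mul(-1, 12))), Mul(2, I, Pow(14, Rational(1, 2)))) = Add(Mul(149, Add(-1, -12)), Mul(2, I, Pow(14, Rational(1, 2)))) = Add(Mul(149, -13), Mul(2, I, Pow(14, Rational(1, 2)))) = Add(-1937, Mul(2, I, Pow(14, Rational(1, 2))))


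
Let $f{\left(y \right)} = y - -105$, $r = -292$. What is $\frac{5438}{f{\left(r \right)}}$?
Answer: $- \frac{5438}{187} \approx -29.08$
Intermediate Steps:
$f{\left(y \right)} = 105 + y$ ($f{\left(y \right)} = y + 105 = 105 + y$)
$\frac{5438}{f{\left(r \right)}} = \frac{5438}{105 - 292} = \frac{5438}{-187} = 5438 \left(- \frac{1}{187}\right) = - \frac{5438}{187}$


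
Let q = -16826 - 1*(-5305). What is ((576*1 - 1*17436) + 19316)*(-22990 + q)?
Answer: -84759016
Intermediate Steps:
q = -11521 (q = -16826 + 5305 = -11521)
((576*1 - 1*17436) + 19316)*(-22990 + q) = ((576*1 - 1*17436) + 19316)*(-22990 - 11521) = ((576 - 17436) + 19316)*(-34511) = (-16860 + 19316)*(-34511) = 2456*(-34511) = -84759016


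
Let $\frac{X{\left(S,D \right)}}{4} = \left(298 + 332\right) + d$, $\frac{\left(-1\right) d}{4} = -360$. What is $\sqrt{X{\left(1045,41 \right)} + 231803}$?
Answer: $\sqrt{240083} \approx 489.98$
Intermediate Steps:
$d = 1440$ ($d = \left(-4\right) \left(-360\right) = 1440$)
$X{\left(S,D \right)} = 8280$ ($X{\left(S,D \right)} = 4 \left(\left(298 + 332\right) + 1440\right) = 4 \left(630 + 1440\right) = 4 \cdot 2070 = 8280$)
$\sqrt{X{\left(1045,41 \right)} + 231803} = \sqrt{8280 + 231803} = \sqrt{240083}$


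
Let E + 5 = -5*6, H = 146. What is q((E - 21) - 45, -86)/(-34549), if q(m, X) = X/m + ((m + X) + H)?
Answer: 4055/3489449 ≈ 0.0011621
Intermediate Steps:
E = -35 (E = -5 - 5*6 = -5 - 30 = -35)
q(m, X) = 146 + X + m + X/m (q(m, X) = X/m + ((m + X) + 146) = X/m + ((X + m) + 146) = X/m + (146 + X + m) = 146 + X + m + X/m)
q((E - 21) - 45, -86)/(-34549) = (146 - 86 + ((-35 - 21) - 45) - 86/((-35 - 21) - 45))/(-34549) = (146 - 86 + (-56 - 45) - 86/(-56 - 45))*(-1/34549) = (146 - 86 - 101 - 86/(-101))*(-1/34549) = (146 - 86 - 101 - 86*(-1/101))*(-1/34549) = (146 - 86 - 101 + 86/101)*(-1/34549) = -4055/101*(-1/34549) = 4055/3489449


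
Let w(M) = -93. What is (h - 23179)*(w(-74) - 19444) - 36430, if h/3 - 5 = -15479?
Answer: 1359758307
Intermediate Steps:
h = -46422 (h = 15 + 3*(-15479) = 15 - 46437 = -46422)
(h - 23179)*(w(-74) - 19444) - 36430 = (-46422 - 23179)*(-93 - 19444) - 36430 = -69601*(-19537) - 36430 = 1359794737 - 36430 = 1359758307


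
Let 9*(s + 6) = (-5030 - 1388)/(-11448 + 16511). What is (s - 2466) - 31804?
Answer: -1561860910/45567 ≈ -34276.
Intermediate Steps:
s = -279820/45567 (s = -6 + ((-5030 - 1388)/(-11448 + 16511))/9 = -6 + (-6418/5063)/9 = -6 + (-6418*1/5063)/9 = -6 + (⅑)*(-6418/5063) = -6 - 6418/45567 = -279820/45567 ≈ -6.1408)
(s - 2466) - 31804 = (-279820/45567 - 2466) - 31804 = -112648042/45567 - 31804 = -1561860910/45567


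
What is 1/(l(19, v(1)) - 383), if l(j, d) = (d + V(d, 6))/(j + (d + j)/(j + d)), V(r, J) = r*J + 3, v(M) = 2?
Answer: -20/7643 ≈ -0.0026168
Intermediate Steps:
V(r, J) = 3 + J*r (V(r, J) = J*r + 3 = 3 + J*r)
l(j, d) = (3 + 7*d)/(1 + j) (l(j, d) = (d + (3 + 6*d))/(j + (d + j)/(j + d)) = (3 + 7*d)/(j + (d + j)/(d + j)) = (3 + 7*d)/(j + 1) = (3 + 7*d)/(1 + j))
1/(l(19, v(1)) - 383) = 1/((3 + 7*2)/(1 + 19) - 383) = 1/((3 + 14)/20 - 383) = 1/((1/20)*17 - 383) = 1/(17/20 - 383) = 1/(-7643/20) = -20/7643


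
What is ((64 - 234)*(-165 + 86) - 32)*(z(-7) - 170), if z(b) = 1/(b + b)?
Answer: -2278617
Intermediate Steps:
z(b) = 1/(2*b)
((64 - 234)*(-165 + 86) - 32)*(z(-7) - 170) = ((64 - 234)*(-165 + 86) - 32)*((1/2)/(-7) - 170) = (-170*(-79) - 32)*((1/2)*(-1/7) - 170) = (13430 - 32)*(-1/14 - 170) = 13398*(-2381/14) = -2278617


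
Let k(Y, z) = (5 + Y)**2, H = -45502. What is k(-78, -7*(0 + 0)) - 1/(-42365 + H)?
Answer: 468243244/87867 ≈ 5329.0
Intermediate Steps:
k(-78, -7*(0 + 0)) - 1/(-42365 + H) = (5 - 78)**2 - 1/(-42365 - 45502) = (-73)**2 - 1/(-87867) = 5329 - 1*(-1/87867) = 5329 + 1/87867 = 468243244/87867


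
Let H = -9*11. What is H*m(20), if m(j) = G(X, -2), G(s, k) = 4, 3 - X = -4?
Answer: -396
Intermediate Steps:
H = -99
X = 7 (X = 3 - 1*(-4) = 3 + 4 = 7)
m(j) = 4
H*m(20) = -99*4 = -396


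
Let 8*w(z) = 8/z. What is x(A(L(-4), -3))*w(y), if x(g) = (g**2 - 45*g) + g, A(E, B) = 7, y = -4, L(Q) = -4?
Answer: 259/4 ≈ 64.750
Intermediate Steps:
x(g) = g**2 - 44*g
w(z) = 1/z (w(z) = (8/z)/8 = 1/z)
x(A(L(-4), -3))*w(y) = (7*(-44 + 7))/(-4) = (7*(-37))*(-1/4) = -259*(-1/4) = 259/4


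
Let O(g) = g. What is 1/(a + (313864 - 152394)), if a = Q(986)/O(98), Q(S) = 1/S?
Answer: 96628/15602523161 ≈ 6.1931e-6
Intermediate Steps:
a = 1/96628 (a = 1/(986*98) = (1/986)*(1/98) = 1/96628 ≈ 1.0349e-5)
1/(a + (313864 - 152394)) = 1/(1/96628 + (313864 - 152394)) = 1/(1/96628 + 161470) = 1/(15602523161/96628) = 96628/15602523161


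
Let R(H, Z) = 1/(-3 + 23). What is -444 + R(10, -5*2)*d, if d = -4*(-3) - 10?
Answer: -4439/10 ≈ -443.90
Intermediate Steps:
R(H, Z) = 1/20
d = 2 (d = 12 - 10 = 2)
-444 + R(10, -5*2)*d = -444 + (1/20)*2 = -444 + 1/10 = -4439/10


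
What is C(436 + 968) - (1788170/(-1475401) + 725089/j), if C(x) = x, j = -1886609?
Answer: 3912484121164655/2783504805209 ≈ 1405.6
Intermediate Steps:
C(436 + 968) - (1788170/(-1475401) + 725089/j) = (436 + 968) - (1788170/(-1475401) + 725089/(-1886609)) = 1404 - (1788170*(-1/1475401) + 725089*(-1/1886609)) = 1404 - (-1788170/1475401 - 725089/1886609) = 1404 - 1*(-4443374651219/2783504805209) = 1404 + 4443374651219/2783504805209 = 3912484121164655/2783504805209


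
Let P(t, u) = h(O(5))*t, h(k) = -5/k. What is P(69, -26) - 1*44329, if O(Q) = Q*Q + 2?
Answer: -399076/9 ≈ -44342.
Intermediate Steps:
O(Q) = 2 + Q² (O(Q) = Q² + 2 = 2 + Q²)
P(t, u) = -5*t/27 (P(t, u) = (-5/(2 + 5²))*t = (-5/(2 + 25))*t = (-5/27)*t = (-5*1/27)*t = -5*t/27)
P(69, -26) - 1*44329 = -5/27*69 - 1*44329 = -115/9 - 44329 = -399076/9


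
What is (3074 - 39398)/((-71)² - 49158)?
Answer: 36324/44117 ≈ 0.82336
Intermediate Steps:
(3074 - 39398)/((-71)² - 49158) = -36324/(5041 - 49158) = -36324/(-44117) = -36324*(-1/44117) = 36324/44117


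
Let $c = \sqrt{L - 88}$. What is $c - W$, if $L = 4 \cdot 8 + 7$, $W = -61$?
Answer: $61 + 7 i \approx 61.0 + 7.0 i$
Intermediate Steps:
$L = 39$ ($L = 32 + 7 = 39$)
$c = 7 i$ ($c = \sqrt{39 - 88} = \sqrt{-49} = 7 i \approx 7.0 i$)
$c - W = 7 i - -61 = 7 i + 61 = 61 + 7 i$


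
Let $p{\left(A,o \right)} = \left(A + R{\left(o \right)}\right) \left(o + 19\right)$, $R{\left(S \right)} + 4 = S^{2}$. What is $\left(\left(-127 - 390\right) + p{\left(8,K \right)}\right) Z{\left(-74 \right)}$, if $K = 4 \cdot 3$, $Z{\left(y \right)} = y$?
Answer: $-301254$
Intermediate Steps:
$K = 12$
$R{\left(S \right)} = -4 + S^{2}$
$p{\left(A,o \right)} = \left(19 + o\right) \left(-4 + A + o^{2}\right)$ ($p{\left(A,o \right)} = \left(A + \left(-4 + o^{2}\right)\right) \left(o + 19\right) = \left(-4 + A + o^{2}\right) \left(19 + o\right) = \left(19 + o\right) \left(-4 + A + o^{2}\right)$)
$\left(\left(-127 - 390\right) + p{\left(8,K \right)}\right) Z{\left(-74 \right)} = \left(\left(-127 - 390\right) + \left(-76 + 19 \cdot 8 + 19 \cdot 12^{2} + 8 \cdot 12 + 12 \left(-4 + 12^{2}\right)\right)\right) \left(-74\right) = \left(-517 + \left(-76 + 152 + 19 \cdot 144 + 96 + 12 \left(-4 + 144\right)\right)\right) \left(-74\right) = \left(-517 + \left(-76 + 152 + 2736 + 96 + 12 \cdot 140\right)\right) \left(-74\right) = \left(-517 + \left(-76 + 152 + 2736 + 96 + 1680\right)\right) \left(-74\right) = \left(-517 + 4588\right) \left(-74\right) = 4071 \left(-74\right) = -301254$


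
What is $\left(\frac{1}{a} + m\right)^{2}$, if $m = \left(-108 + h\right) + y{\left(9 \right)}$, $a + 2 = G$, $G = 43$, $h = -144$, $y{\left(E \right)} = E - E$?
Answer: $\frac{106729561}{1681} \approx 63492.0$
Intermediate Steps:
$y{\left(E \right)} = 0$
$a = 41$ ($a = -2 + 43 = 41$)
$m = -252$ ($m = \left(-108 - 144\right) + 0 = -252 + 0 = -252$)
$\left(\frac{1}{a} + m\right)^{2} = \left(\frac{1}{41} - 252\right)^{2} = \left(- \frac{10331}{41}\right)^{2} = \frac{106729561}{1681}$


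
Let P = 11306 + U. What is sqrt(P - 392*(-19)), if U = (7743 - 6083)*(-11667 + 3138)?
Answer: I*sqrt(14139386) ≈ 3760.2*I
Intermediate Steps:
U = -14158140 (U = 1660*(-8529) = -14158140)
P = -14146834 (P = 11306 - 14158140 = -14146834)
sqrt(P - 392*(-19)) = sqrt(-14146834 - 392*(-19)) = sqrt(-14146834 + 7448) = sqrt(-14139386) = I*sqrt(14139386)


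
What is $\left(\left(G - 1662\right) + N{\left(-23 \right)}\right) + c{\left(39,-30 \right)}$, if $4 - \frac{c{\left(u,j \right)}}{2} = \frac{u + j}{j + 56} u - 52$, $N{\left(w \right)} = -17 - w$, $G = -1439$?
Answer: $-3010$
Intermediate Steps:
$c{\left(u,j \right)} = 112 - \frac{2 u \left(j + u\right)}{56 + j}$ ($c{\left(u,j \right)} = 8 - 2 \left(\frac{u + j}{j + 56} u - 52\right) = 8 - 2 \left(\frac{j + u}{56 + j} u - 52\right) = 8 - 2 \left(\frac{u \left(j + u\right)}{56 + j} - 52\right) = 8 - 2 \left(-52 + \frac{u \left(j + u\right)}{56 + j}\right) = 8 - \left(-104 + \frac{2 u \left(j + u\right)}{56 + j}\right) = 112 - \frac{2 u \left(j + u\right)}{56 + j}$)
$\left(\left(G - 1662\right) + N{\left(-23 \right)}\right) + c{\left(39,-30 \right)} = \left(\left(-1439 - 1662\right) - -6\right) + \frac{2 \left(3136 - 39^{2} + 56 \left(-30\right) - \left(-30\right) 39\right)}{56 - 30} = \left(\left(-1439 - 1662\right) + \left(-17 + 23\right)\right) + \frac{2 \left(3136 - 1521 - 1680 + 1170\right)}{26} = \left(-3101 + 6\right) + 2 \cdot \frac{1}{26} \left(3136 - 1521 - 1680 + 1170\right) = -3095 + 2 \cdot \frac{1}{26} \cdot 1105 = -3095 + 85 = -3010$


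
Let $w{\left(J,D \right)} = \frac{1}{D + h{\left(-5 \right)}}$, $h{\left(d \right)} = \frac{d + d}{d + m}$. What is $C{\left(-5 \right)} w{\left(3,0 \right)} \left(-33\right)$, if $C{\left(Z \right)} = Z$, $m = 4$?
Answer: $\frac{33}{2} \approx 16.5$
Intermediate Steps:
$h{\left(d \right)} = \frac{2 d}{4 + d}$ ($h{\left(d \right)} = \frac{d + d}{d + 4} = \frac{2 d}{4 + d}$)
$w{\left(J,D \right)} = \frac{1}{10 + D}$ ($w{\left(J,D \right)} = \frac{1}{D + 2 \left(-5\right) \frac{1}{4 - 5}} = \frac{1}{D + 2 \left(-5\right) \frac{1}{-1}} = \frac{1}{D + 2 \left(-5\right) \left(-1\right)} = \frac{1}{D + 10} = \frac{1}{10 + D}$)
$C{\left(-5 \right)} w{\left(3,0 \right)} \left(-33\right) = - \frac{5}{10 + 0} \left(-33\right) = - \frac{5}{10} \left(-33\right) = \left(-5\right) \frac{1}{10} \left(-33\right) = \left(- \frac{1}{2}\right) \left(-33\right) = \frac{33}{2}$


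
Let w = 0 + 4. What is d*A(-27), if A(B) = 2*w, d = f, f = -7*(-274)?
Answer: 15344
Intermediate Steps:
f = 1918
d = 1918
w = 4
A(B) = 8 (A(B) = 2*4 = 8)
d*A(-27) = 1918*8 = 15344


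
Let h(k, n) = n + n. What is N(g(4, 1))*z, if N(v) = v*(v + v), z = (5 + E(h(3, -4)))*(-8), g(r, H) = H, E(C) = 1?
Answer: -96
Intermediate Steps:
h(k, n) = 2*n
z = -48 (z = (5 + 1)*(-8) = 6*(-8) = -48)
N(v) = 2*v**2 (N(v) = v*(2*v) = 2*v**2)
N(g(4, 1))*z = (2*1**2)*(-48) = (2*1)*(-48) = 2*(-48) = -96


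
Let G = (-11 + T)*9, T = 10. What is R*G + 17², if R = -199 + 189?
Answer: 379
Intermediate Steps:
R = -10
G = -9 (G = (-11 + 10)*9 = -1*9 = -9)
R*G + 17² = -10*(-9) + 17² = 90 + 289 = 379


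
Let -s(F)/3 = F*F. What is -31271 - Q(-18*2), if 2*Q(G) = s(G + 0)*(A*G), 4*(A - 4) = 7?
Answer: -433679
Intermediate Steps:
A = 23/4 (A = 4 + (1/4)*7 = 4 + 7/4 = 23/4 ≈ 5.7500)
s(F) = -3*F**2 (s(F) = -3*F*F = -3*F**2)
Q(G) = -69*G**3/8 (Q(G) = ((-3*(G + 0)**2)*(23*G/4))/2 = ((-3*G**2)*(23*G/4))/2 = (-69*G**3/4)/2 = -69*G**3/8)
-31271 - Q(-18*2) = -31271 - (-69)*(-18*2)**3/8 = -31271 - (-69)*(-36)**3/8 = -31271 - (-69)*(-46656)/8 = -31271 - 1*402408 = -31271 - 402408 = -433679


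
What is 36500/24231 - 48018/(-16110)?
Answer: 97307731/21686745 ≈ 4.4870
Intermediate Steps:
36500/24231 - 48018/(-16110) = 36500*(1/24231) - 48018*(-1/16110) = 36500/24231 + 8003/2685 = 97307731/21686745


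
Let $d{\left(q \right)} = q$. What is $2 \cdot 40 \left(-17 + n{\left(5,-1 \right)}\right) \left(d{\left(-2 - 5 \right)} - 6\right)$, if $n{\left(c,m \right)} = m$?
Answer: $18720$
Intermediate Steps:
$2 \cdot 40 \left(-17 + n{\left(5,-1 \right)}\right) \left(d{\left(-2 - 5 \right)} - 6\right) = 2 \cdot 40 \left(-17 - 1\right) \left(\left(-2 - 5\right) - 6\right) = 80 \left(- 18 \left(\left(-2 - 5\right) - 6\right)\right) = 80 \left(- 18 \left(-7 - 6\right)\right) = 80 \left(\left(-18\right) \left(-13\right)\right) = 80 \cdot 234 = 18720$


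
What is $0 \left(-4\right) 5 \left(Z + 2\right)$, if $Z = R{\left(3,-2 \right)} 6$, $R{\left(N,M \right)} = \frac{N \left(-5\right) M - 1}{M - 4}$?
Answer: $0$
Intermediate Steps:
$R{\left(N,M \right)} = \frac{-1 - 5 M N}{-4 + M}$ ($R{\left(N,M \right)} = \frac{- 5 N M - 1}{-4 + M} = \frac{- 5 M N - 1}{-4 + M} = \frac{-1 - 5 M N}{-4 + M}$)
$Z = -29$ ($Z = \frac{-1 - \left(-10\right) 3}{-4 - 2} \cdot 6 = \frac{-1 + 30}{-6} \cdot 6 = \left(- \frac{1}{6}\right) 29 \cdot 6 = \left(- \frac{29}{6}\right) 6 = -29$)
$0 \left(-4\right) 5 \left(Z + 2\right) = 0 \left(-4\right) 5 \left(-29 + 2\right) = 0 \cdot 5 \left(-27\right) = 0 \left(-135\right) = 0$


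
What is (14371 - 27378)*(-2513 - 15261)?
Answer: 231186418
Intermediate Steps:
(14371 - 27378)*(-2513 - 15261) = -13007*(-17774) = 231186418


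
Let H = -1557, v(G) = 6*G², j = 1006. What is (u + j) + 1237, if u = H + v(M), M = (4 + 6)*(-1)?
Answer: 1286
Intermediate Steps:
M = -10 (M = 10*(-1) = -10)
u = -957 (u = -1557 + 6*(-10)² = -1557 + 6*100 = -1557 + 600 = -957)
(u + j) + 1237 = (-957 + 1006) + 1237 = 49 + 1237 = 1286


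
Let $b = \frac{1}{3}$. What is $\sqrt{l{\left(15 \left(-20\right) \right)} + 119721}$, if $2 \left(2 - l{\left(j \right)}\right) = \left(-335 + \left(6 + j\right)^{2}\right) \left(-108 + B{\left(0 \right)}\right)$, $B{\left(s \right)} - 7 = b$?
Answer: $\frac{2 \sqrt{10020315}}{3} \approx 2110.3$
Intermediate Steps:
$b = \frac{1}{3} \approx 0.33333$
$B{\left(s \right)} = \frac{22}{3}$ ($B{\left(s \right)} = 7 + \frac{1}{3} = \frac{22}{3}$)
$l{\left(j \right)} = - \frac{50579}{3} + \frac{151 \left(6 + j\right)^{2}}{3}$ ($l{\left(j \right)} = 2 - \frac{\left(-335 + \left(6 + j\right)^{2}\right) \left(-108 + \frac{22}{3}\right)}{2} = 2 - \frac{\left(-335 + \left(6 + j\right)^{2}\right) \left(- \frac{302}{3}\right)}{2} = 2 - \frac{\frac{101170}{3} - \frac{302 \left(6 + j\right)^{2}}{3}}{2} = 2 + \left(- \frac{50585}{3} + \frac{151 \left(6 + j\right)^{2}}{3}\right) = - \frac{50579}{3} + \frac{151 \left(6 + j\right)^{2}}{3}$)
$\sqrt{l{\left(15 \left(-20\right) \right)} + 119721} = \sqrt{\left(- \frac{50579}{3} + \frac{151 \left(6 + 15 \left(-20\right)\right)^{2}}{3}\right) + 119721} = \sqrt{\left(- \frac{50579}{3} + \frac{151 \left(6 - 300\right)^{2}}{3}\right) + 119721} = \sqrt{\left(- \frac{50579}{3} + \frac{151 \left(-294\right)^{2}}{3}\right) + 119721} = \sqrt{\left(- \frac{50579}{3} + \frac{151}{3} \cdot 86436\right) + 119721} = \sqrt{\left(- \frac{50579}{3} + 4350612\right) + 119721} = \sqrt{\frac{13001257}{3} + 119721} = \sqrt{\frac{13360420}{3}} = \frac{2 \sqrt{10020315}}{3}$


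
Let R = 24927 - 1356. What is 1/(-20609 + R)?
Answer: 1/2962 ≈ 0.00033761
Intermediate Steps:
R = 23571
1/(-20609 + R) = 1/(-20609 + 23571) = 1/2962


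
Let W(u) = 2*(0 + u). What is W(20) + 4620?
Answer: 4660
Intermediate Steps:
W(u) = 2*u
W(20) + 4620 = 2*20 + 4620 = 40 + 4620 = 4660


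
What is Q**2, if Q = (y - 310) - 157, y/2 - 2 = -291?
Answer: 1092025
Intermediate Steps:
y = -578 (y = 4 + 2*(-291) = 4 - 582 = -578)
Q = -1045 (Q = (-578 - 310) - 157 = -888 - 157 = -1045)
Q**2 = (-1045)**2 = 1092025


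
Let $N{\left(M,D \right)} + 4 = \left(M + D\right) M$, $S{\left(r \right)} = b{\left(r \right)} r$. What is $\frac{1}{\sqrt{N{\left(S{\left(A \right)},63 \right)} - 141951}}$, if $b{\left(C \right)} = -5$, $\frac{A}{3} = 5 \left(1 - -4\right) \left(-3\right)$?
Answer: $\frac{\sqrt{1194545}}{1194545} \approx 0.00091495$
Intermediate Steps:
$A = -225$ ($A = 3 \cdot 5 \left(1 - -4\right) \left(-3\right) = 3 \cdot 5 \left(1 + 4\right) \left(-3\right) = 3 \cdot 5 \cdot 5 \left(-3\right) = 3 \cdot 25 \left(-3\right) = 3 \left(-75\right) = -225$)
$S{\left(r \right)} = - 5 r$
$N{\left(M,D \right)} = -4 + M \left(D + M\right)$ ($N{\left(M,D \right)} = -4 + \left(M + D\right) M = -4 + \left(D + M\right) M = -4 + M \left(D + M\right)$)
$\frac{1}{\sqrt{N{\left(S{\left(A \right)},63 \right)} - 141951}} = \frac{1}{\sqrt{\left(-4 + \left(\left(-5\right) \left(-225\right)\right)^{2} + 63 \left(\left(-5\right) \left(-225\right)\right)\right) - 141951}} = \frac{1}{\sqrt{\left(-4 + 1125^{2} + 63 \cdot 1125\right) - 141951}} = \frac{1}{\sqrt{\left(-4 + 1265625 + 70875\right) - 141951}} = \frac{1}{\sqrt{1336496 - 141951}} = \frac{1}{\sqrt{1194545}} = \frac{\sqrt{1194545}}{1194545}$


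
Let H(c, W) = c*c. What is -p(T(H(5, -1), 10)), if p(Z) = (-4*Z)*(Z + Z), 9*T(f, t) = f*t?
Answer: 500000/81 ≈ 6172.8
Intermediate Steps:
H(c, W) = c²
T(f, t) = f*t/9 (T(f, t) = (f*t)/9 = f*t/9)
p(Z) = -8*Z² (p(Z) = (-4*Z)*(2*Z) = -8*Z²)
-p(T(H(5, -1), 10)) = -(-8)*((⅑)*5²*10)² = -(-8)*((⅑)*25*10)² = -(-8)*(250/9)² = -(-8)*62500/81 = -1*(-500000/81) = 500000/81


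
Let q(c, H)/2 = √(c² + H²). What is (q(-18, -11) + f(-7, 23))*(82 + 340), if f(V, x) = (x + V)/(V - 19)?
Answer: -3376/13 + 844*√445 ≈ 17545.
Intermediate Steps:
f(V, x) = (V + x)/(-19 + V)
q(c, H) = 2*√(H² + c²) (q(c, H) = 2*√(c² + H²) = 2*√(H² + c²))
(q(-18, -11) + f(-7, 23))*(82 + 340) = (2*√((-11)² + (-18)²) + (-7 + 23)/(-19 - 7))*(82 + 340) = (2*√(121 + 324) + 16/(-26))*422 = (2*√445 - 1/26*16)*422 = (2*√445 - 8/13)*422 = (-8/13 + 2*√445)*422 = -3376/13 + 844*√445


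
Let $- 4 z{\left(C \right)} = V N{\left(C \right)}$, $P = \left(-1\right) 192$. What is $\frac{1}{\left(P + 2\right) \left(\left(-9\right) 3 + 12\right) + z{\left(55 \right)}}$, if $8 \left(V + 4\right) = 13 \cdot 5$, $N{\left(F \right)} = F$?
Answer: $\frac{32}{89385} \approx 0.000358$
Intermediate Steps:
$V = \frac{33}{8}$ ($V = -4 + \frac{13 \cdot 5}{8} = -4 + \frac{1}{8} \cdot 65 = -4 + \frac{65}{8} = \frac{33}{8} \approx 4.125$)
$P = -192$
$z{\left(C \right)} = - \frac{33 C}{32}$ ($z{\left(C \right)} = - \frac{\frac{33}{8} C}{4} = - \frac{33 C}{32}$)
$\frac{1}{\left(P + 2\right) \left(\left(-9\right) 3 + 12\right) + z{\left(55 \right)}} = \frac{1}{\left(-192 + 2\right) \left(\left(-9\right) 3 + 12\right) - \frac{1815}{32}} = \frac{1}{- 190 \left(-27 + 12\right) - \frac{1815}{32}} = \frac{1}{\left(-190\right) \left(-15\right) - \frac{1815}{32}} = \frac{1}{2850 - \frac{1815}{32}} = \frac{1}{\frac{89385}{32}} = \frac{32}{89385}$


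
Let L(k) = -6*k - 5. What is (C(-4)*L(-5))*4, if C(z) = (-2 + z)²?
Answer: 3600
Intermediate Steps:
L(k) = -5 - 6*k
(C(-4)*L(-5))*4 = ((-2 - 4)²*(-5 - 6*(-5)))*4 = ((-6)²*(-5 + 30))*4 = (36*25)*4 = 900*4 = 3600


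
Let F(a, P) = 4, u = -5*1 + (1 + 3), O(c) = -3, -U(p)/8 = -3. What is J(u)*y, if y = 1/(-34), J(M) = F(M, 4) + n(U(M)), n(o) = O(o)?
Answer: -1/34 ≈ -0.029412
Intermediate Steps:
U(p) = 24 (U(p) = -8*(-3) = 24)
n(o) = -3
u = -1 (u = -5 + 4 = -1)
J(M) = 1 (J(M) = 4 - 3 = 1)
y = -1/34 ≈ -0.029412
J(u)*y = 1*(-1/34) = -1/34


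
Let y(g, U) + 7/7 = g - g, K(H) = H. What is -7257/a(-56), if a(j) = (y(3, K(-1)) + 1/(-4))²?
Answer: -116112/25 ≈ -4644.5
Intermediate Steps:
y(g, U) = -1 (y(g, U) = -1 + (g - g) = -1 + 0 = -1)
a(j) = 25/16 (a(j) = (-1 + 1/(-4))² = (-1 - ¼)² = (-5/4)² = 25/16)
-7257/a(-56) = -7257/25/16 = -7257*16/25 = -116112/25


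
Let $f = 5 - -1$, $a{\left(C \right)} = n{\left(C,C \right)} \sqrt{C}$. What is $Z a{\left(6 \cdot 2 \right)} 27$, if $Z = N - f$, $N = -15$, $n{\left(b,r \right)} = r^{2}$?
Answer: $- 163296 \sqrt{3} \approx -2.8284 \cdot 10^{5}$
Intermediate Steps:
$a{\left(C \right)} = C^{\frac{5}{2}}$ ($a{\left(C \right)} = C^{2} \sqrt{C} = C^{\frac{5}{2}}$)
$f = 6$ ($f = 5 + 1 = 6$)
$Z = -21$ ($Z = -15 - 6 = -21$)
$Z a{\left(6 \cdot 2 \right)} 27 = - 21 \left(6 \cdot 2\right)^{\frac{5}{2}} \cdot 27 = - 21 \cdot 12^{\frac{5}{2}} \cdot 27 = - 21 \cdot 288 \sqrt{3} \cdot 27 = - 21 \cdot 7776 \sqrt{3} = - 163296 \sqrt{3}$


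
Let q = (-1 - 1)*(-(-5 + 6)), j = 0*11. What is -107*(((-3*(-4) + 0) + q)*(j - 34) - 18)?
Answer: 52858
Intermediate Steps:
j = 0
q = 2 (q = -(-2) = -2*(-1) = 2)
-107*(((-3*(-4) + 0) + q)*(j - 34) - 18) = -107*(((-3*(-4) + 0) + 2)*(0 - 34) - 18) = -107*(((12 + 0) + 2)*(-34) - 18) = -107*((12 + 2)*(-34) - 18) = -107*(14*(-34) - 18) = -107*(-476 - 18) = -107*(-494) = 52858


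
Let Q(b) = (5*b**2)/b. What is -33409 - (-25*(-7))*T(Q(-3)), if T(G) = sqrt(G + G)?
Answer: -33409 - 175*I*sqrt(30) ≈ -33409.0 - 958.51*I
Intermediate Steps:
Q(b) = 5*b
T(G) = sqrt(2)*sqrt(G) (T(G) = sqrt(2*G) = sqrt(2)*sqrt(G))
-33409 - (-25*(-7))*T(Q(-3)) = -33409 - (-25*(-7))*sqrt(2)*sqrt(5*(-3)) = -33409 - 175*sqrt(2)*sqrt(-15) = -33409 - 175*sqrt(2)*(I*sqrt(15)) = -33409 - 175*I*sqrt(30)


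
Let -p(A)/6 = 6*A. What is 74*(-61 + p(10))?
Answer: -31154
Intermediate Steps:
p(A) = -36*A
74*(-61 + p(10)) = 74*(-61 - 36*10) = 74*(-61 - 360) = 74*(-421) = -31154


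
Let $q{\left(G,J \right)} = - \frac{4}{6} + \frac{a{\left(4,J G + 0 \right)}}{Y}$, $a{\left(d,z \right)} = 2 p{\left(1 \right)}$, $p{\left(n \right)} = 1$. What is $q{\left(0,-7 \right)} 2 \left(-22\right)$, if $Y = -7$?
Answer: $\frac{880}{21} \approx 41.905$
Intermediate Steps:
$a{\left(d,z \right)} = 2$ ($a{\left(d,z \right)} = 2 \cdot 1 = 2$)
$q{\left(G,J \right)} = - \frac{20}{21}$ ($q{\left(G,J \right)} = - \frac{4}{6} + \frac{2}{-7} = \left(-4\right) \frac{1}{6} + 2 \left(- \frac{1}{7}\right) = - \frac{2}{3} - \frac{2}{7} = - \frac{20}{21}$)
$q{\left(0,-7 \right)} 2 \left(-22\right) = - \frac{20 \cdot 2 \left(-22\right)}{21} = \left(- \frac{20}{21}\right) \left(-44\right) = \frac{880}{21}$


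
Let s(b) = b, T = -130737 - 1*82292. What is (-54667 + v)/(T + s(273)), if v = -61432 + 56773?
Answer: 29663/106378 ≈ 0.27885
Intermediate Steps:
T = -213029 (T = -130737 - 82292 = -213029)
v = -4659
(-54667 + v)/(T + s(273)) = (-54667 - 4659)/(-213029 + 273) = -59326/(-212756) = -59326*(-1/212756) = 29663/106378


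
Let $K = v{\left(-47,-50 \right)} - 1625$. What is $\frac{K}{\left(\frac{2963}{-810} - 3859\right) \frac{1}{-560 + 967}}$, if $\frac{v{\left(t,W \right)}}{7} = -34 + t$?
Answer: $\frac{722636640}{3128753} \approx 230.97$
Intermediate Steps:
$v{\left(t,W \right)} = -238 + 7 t$ ($v{\left(t,W \right)} = 7 \left(-34 + t\right) = -238 + 7 t$)
$K = -2192$ ($K = \left(-238 + 7 \left(-47\right)\right) - 1625 = \left(-238 - 329\right) - 1625 = -567 - 1625 = -2192$)
$\frac{K}{\left(\frac{2963}{-810} - 3859\right) \frac{1}{-560 + 967}} = - \frac{2192}{\left(\frac{2963}{-810} - 3859\right) \frac{1}{-560 + 967}} = - \frac{2192}{\left(2963 \left(- \frac{1}{810}\right) - 3859\right) \frac{1}{407}} = - \frac{2192}{\left(- \frac{2963}{810} - 3859\right) \frac{1}{407}} = - \frac{2192}{\left(- \frac{3128753}{810}\right) \frac{1}{407}} = - \frac{2192}{- \frac{3128753}{329670}} = \left(-2192\right) \left(- \frac{329670}{3128753}\right) = \frac{722636640}{3128753}$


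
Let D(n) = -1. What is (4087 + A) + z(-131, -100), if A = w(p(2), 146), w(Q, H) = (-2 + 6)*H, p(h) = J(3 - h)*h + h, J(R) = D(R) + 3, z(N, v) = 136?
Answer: 4807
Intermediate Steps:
J(R) = 2 (J(R) = -1 + 3 = 2)
p(h) = 3*h (p(h) = 2*h + h = 3*h)
w(Q, H) = 4*H
A = 584 (A = 4*146 = 584)
(4087 + A) + z(-131, -100) = (4087 + 584) + 136 = 4671 + 136 = 4807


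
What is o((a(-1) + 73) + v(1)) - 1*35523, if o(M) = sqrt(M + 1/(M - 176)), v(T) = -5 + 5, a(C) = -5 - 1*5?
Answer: -35523 + sqrt(804334)/113 ≈ -35515.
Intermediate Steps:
a(C) = -10 (a(C) = -5 - 5 = -10)
v(T) = 0
o(M) = sqrt(M + 1/(-176 + M))
o((a(-1) + 73) + v(1)) - 1*35523 = sqrt((1 + ((-10 + 73) + 0)*(-176 + ((-10 + 73) + 0)))/(-176 + ((-10 + 73) + 0))) - 1*35523 = sqrt((1 + (63 + 0)*(-176 + (63 + 0)))/(-176 + (63 + 0))) - 35523 = sqrt((1 + 63*(-176 + 63))/(-176 + 63)) - 35523 = sqrt((1 + 63*(-113))/(-113)) - 35523 = sqrt(-(1 - 7119)/113) - 35523 = sqrt(-1/113*(-7118)) - 35523 = sqrt(7118/113) - 35523 = sqrt(804334)/113 - 35523 = -35523 + sqrt(804334)/113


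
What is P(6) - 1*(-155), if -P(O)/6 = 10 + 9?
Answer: 41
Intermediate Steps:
P(O) = -114 (P(O) = -6*(10 + 9) = -6*19 = -114)
P(6) - 1*(-155) = -114 - 1*(-155) = -114 + 155 = 41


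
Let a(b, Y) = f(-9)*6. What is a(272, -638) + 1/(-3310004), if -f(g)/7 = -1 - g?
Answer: -1112161345/3310004 ≈ -336.00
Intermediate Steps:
f(g) = 7 + 7*g (f(g) = -7*(-1 - g) = 7 + 7*g)
a(b, Y) = -336 (a(b, Y) = (7 + 7*(-9))*6 = (7 - 63)*6 = -56*6 = -336)
a(272, -638) + 1/(-3310004) = -336 + 1/(-3310004) = -336 - 1/3310004 = -1112161345/3310004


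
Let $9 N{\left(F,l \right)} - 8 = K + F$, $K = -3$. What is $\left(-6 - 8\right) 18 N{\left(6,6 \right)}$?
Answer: $-308$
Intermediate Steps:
$N{\left(F,l \right)} = \frac{5}{9} + \frac{F}{9}$ ($N{\left(F,l \right)} = \frac{8}{9} + \frac{-3 + F}{9} = \frac{8}{9} + \left(- \frac{1}{3} + \frac{F}{9}\right) = \frac{5}{9} + \frac{F}{9}$)
$\left(-6 - 8\right) 18 N{\left(6,6 \right)} = \left(-6 - 8\right) 18 \left(\frac{5}{9} + \frac{1}{9} \cdot 6\right) = \left(-6 - 8\right) 18 \left(\frac{5}{9} + \frac{2}{3}\right) = \left(-14\right) 18 \cdot \frac{11}{9} = \left(-252\right) \frac{11}{9} = -308$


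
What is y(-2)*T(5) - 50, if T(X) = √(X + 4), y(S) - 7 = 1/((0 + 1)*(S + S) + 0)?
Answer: -119/4 ≈ -29.750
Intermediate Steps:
y(S) = 7 + 1/(2*S) (y(S) = 7 + 1/((0 + 1)*(S + S) + 0) = 7 + 1/(1*(2*S) + 0) = 7 + 1/(2*S + 0) = 7 + 1/(2*S))
T(X) = √(4 + X)
y(-2)*T(5) - 50 = (7 + (½)/(-2))*√(4 + 5) - 50 = (7 + (½)*(-½))*√9 - 50 = (7 - ¼)*3 - 50 = (27/4)*3 - 50 = 81/4 - 50 = -119/4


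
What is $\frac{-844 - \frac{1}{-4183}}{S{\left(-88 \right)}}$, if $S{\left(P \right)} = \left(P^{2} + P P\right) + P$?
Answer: $- \frac{3530451}{64418200} \approx -0.054805$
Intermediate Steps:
$S{\left(P \right)} = P + 2 P^{2}$ ($S{\left(P \right)} = \left(P^{2} + P^{2}\right) + P = 2 P^{2} + P = P + 2 P^{2}$)
$\frac{-844 - \frac{1}{-4183}}{S{\left(-88 \right)}} = \frac{-844 - \frac{1}{-4183}}{\left(-88\right) \left(1 + 2 \left(-88\right)\right)} = \frac{-844 - - \frac{1}{4183}}{\left(-88\right) \left(1 - 176\right)} = \frac{-844 + \frac{1}{4183}}{\left(-88\right) \left(-175\right)} = - \frac{3530451}{4183 \cdot 15400} = \left(- \frac{3530451}{4183}\right) \frac{1}{15400} = - \frac{3530451}{64418200}$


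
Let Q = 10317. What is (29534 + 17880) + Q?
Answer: 57731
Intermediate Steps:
(29534 + 17880) + Q = (29534 + 17880) + 10317 = 47414 + 10317 = 57731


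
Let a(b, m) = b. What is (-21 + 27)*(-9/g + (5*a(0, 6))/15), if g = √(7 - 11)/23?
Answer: 621*I ≈ 621.0*I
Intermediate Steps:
g = 2*I/23 (g = √(-4)*(1/23) = (2*I)*(1/23) = 2*I/23 ≈ 0.086957*I)
(-21 + 27)*(-9/g + (5*a(0, 6))/15) = (-21 + 27)*(-9*(-23*I/2) + (5*0)/15) = 6*(-(-207)*I/2 + 0*(1/15)) = 6*(207*I/2 + 0) = 6*(207*I/2) = 621*I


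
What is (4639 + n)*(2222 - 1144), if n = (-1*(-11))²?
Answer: 5131280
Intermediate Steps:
n = 121 (n = 11² = 121)
(4639 + n)*(2222 - 1144) = (4639 + 121)*(2222 - 1144) = 4760*1078 = 5131280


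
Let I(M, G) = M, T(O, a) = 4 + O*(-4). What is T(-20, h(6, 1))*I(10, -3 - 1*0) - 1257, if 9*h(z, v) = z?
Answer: -417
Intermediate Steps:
h(z, v) = z/9
T(O, a) = 4 - 4*O
T(-20, h(6, 1))*I(10, -3 - 1*0) - 1257 = (4 - 4*(-20))*10 - 1257 = (4 + 80)*10 - 1257 = 84*10 - 1257 = 840 - 1257 = -417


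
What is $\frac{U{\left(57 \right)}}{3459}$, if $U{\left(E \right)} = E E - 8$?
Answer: $\frac{3241}{3459} \approx 0.93698$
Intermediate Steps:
$U{\left(E \right)} = -8 + E^{2}$ ($U{\left(E \right)} = E^{2} - 8 = -8 + E^{2}$)
$\frac{U{\left(57 \right)}}{3459} = \frac{-8 + 57^{2}}{3459} = \left(-8 + 3249\right) \frac{1}{3459} = 3241 \cdot \frac{1}{3459} = \frac{3241}{3459}$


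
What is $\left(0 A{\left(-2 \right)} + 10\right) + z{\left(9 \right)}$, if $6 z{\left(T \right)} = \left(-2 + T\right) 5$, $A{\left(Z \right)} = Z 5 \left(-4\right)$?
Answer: $\frac{95}{6} \approx 15.833$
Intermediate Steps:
$A{\left(Z \right)} = - 20 Z$ ($A{\left(Z \right)} = 5 Z \left(-4\right) = - 20 Z$)
$z{\left(T \right)} = - \frac{5}{3} + \frac{5 T}{6}$ ($z{\left(T \right)} = \frac{\left(-2 + T\right) 5}{6} = \frac{-10 + 5 T}{6} = - \frac{5}{3} + \frac{5 T}{6}$)
$\left(0 A{\left(-2 \right)} + 10\right) + z{\left(9 \right)} = \left(0 \left(\left(-20\right) \left(-2\right)\right) + 10\right) + \left(- \frac{5}{3} + \frac{5}{6} \cdot 9\right) = \left(0 \cdot 40 + 10\right) + \left(- \frac{5}{3} + \frac{15}{2}\right) = \left(0 + 10\right) + \frac{35}{6} = 10 + \frac{35}{6} = \frac{95}{6}$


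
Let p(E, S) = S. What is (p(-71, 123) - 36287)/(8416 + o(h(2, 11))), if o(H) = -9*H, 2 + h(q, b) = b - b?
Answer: -18082/4217 ≈ -4.2879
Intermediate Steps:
h(q, b) = -2 (h(q, b) = -2 + (b - b) = -2 + 0 = -2)
(p(-71, 123) - 36287)/(8416 + o(h(2, 11))) = (123 - 36287)/(8416 - 9*(-2)) = -36164/(8416 + 18) = -36164/8434 = -36164*1/8434 = -18082/4217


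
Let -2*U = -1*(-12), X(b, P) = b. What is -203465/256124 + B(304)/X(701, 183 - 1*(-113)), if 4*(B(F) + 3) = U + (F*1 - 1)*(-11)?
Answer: -178598423/89771462 ≈ -1.9895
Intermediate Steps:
U = -6 (U = -(-1)*(-12)/2 = -½*12 = -6)
B(F) = -7/4 - 11*F/4 (B(F) = -3 + (-6 + (F*1 - 1)*(-11))/4 = -3 + (-6 + (F - 1)*(-11))/4 = -3 + (-6 + (-1 + F)*(-11))/4 = -3 + (-6 + (11 - 11*F))/4 = -3 + (5 - 11*F)/4 = -3 + (5/4 - 11*F/4) = -7/4 - 11*F/4)
-203465/256124 + B(304)/X(701, 183 - 1*(-113)) = -203465/256124 + (-7/4 - 11/4*304)/701 = -203465*1/256124 + (-7/4 - 836)*(1/701) = -203465/256124 - 3351/4*1/701 = -203465/256124 - 3351/2804 = -178598423/89771462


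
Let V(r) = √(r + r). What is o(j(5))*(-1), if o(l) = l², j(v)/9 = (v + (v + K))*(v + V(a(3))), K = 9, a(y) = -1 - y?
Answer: -497097 - 584820*I*√2 ≈ -4.971e+5 - 8.2706e+5*I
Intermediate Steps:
V(r) = √2*√r (V(r) = √(2*r) = √2*√r)
j(v) = 9*(9 + 2*v)*(v + 2*I*√2) (j(v) = 9*((v + (v + 9))*(v + √2*√(-1 - 1*3))) = 9*((v + (9 + v))*(v + √2*√(-1 - 3))) = 9*((9 + 2*v)*(v + √2*√(-4))) = 9*((9 + 2*v)*(v + √2*(2*I))) = 9*((9 + 2*v)*(v + 2*I*√2)) = 9*(9 + 2*v)*(v + 2*I*√2))
o(j(5))*(-1) = (18*5² + 81*5 + 162*I*√2 + 36*I*5*√2)²*(-1) = (18*25 + 405 + 162*I*√2 + 180*I*√2)²*(-1) = (450 + 405 + 162*I*√2 + 180*I*√2)²*(-1) = (855 + 342*I*√2)²*(-1) = -(855 + 342*I*√2)²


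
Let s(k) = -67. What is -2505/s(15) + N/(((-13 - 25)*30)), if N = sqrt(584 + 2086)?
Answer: 2505/67 - sqrt(2670)/1140 ≈ 37.343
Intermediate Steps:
N = sqrt(2670) ≈ 51.672
-2505/s(15) + N/(((-13 - 25)*30)) = -2505/(-67) + sqrt(2670)/(((-13 - 25)*30)) = -2505*(-1/67) + sqrt(2670)/((-38*30)) = 2505/67 + sqrt(2670)/(-1140) = 2505/67 + sqrt(2670)*(-1/1140) = 2505/67 - sqrt(2670)/1140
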